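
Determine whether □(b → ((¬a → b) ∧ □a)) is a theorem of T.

Tableau for the negation ¬□(b → ((¬a → b) ∧ □a)):
1. ¬□(b → ((¬a → b) ∧ □a)), u
2. ¬(b → ((¬a → b) ∧ □a)), v
3. b, v
4. ¬((¬a → b) ∧ □a), v
5. ¬□a, v
6. ¬a, w
Accessibility: uRu, uRv, vRv, vRw, wRw
The negation has an open branch (countermodel exists).

No, not valid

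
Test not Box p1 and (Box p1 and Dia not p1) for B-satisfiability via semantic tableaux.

1. not Box p1 and (Box p1 and Dia not p1), 0
2. not Box p1, 0
3. Box p1 and Dia not p1, 0
4. Box p1, 0
5. Dia not p1, 0
6. p1, 0
7. not p1, 1
8. p1, 1
Accessibility: 0R0, 0R1, 1R0, 1R1
Branch closes: p1 and not p1 both at 1.
(One branch shown.) All branches close.

Unsatisfiable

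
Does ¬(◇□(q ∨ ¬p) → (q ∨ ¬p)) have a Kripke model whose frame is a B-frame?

No, unsatisfiable

1. ¬(◇□(q ∨ ¬p) → (q ∨ ¬p)), w0
2. ◇□(q ∨ ¬p), w0
3. ¬(q ∨ ¬p), w0
4. ¬q, w0
5. p, w0
6. □(q ∨ ¬p), w1
7. q ∨ ¬p, w0
8. q ∨ ¬p, w1
9. ¬p, w0
Accessibility: w0Rw0, w0Rw1, w1Rw0, w1Rw1
Branch closes: p and ¬p both at w0.
Every branch closes; the branch above is one of them.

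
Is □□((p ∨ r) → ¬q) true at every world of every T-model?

Tableau for the negation ¬□□((p ∨ r) → ¬q):
1. ¬□□((p ∨ r) → ¬q), w0
2. ¬□((p ∨ r) → ¬q), w1
3. ¬((p ∨ r) → ¬q), w2
4. p ∨ r, w2
5. q, w2
6. r, w2
Accessibility: w0Rw0, w0Rw1, w1Rw1, w1Rw2, w2Rw2
The negation has an open branch (countermodel exists).

Invalid (countermodel exists)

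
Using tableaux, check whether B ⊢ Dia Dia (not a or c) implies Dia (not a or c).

Tableau for the negation not (Dia Dia (not a or c) implies Dia (not a or c)):
1. not (Dia Dia (not a or c) implies Dia (not a or c)), w0
2. Dia Dia (not a or c), w0   [neg-implies-rule on 1]
3. not Dia (not a or c), w0   [neg-implies-rule on 1]
4. not (not a or c), w0   [neg-Dia-rule on 3 via w0Rw0]
5. a, w0   [neg-or-rule on 4]
6. not c, w0   [neg-or-rule on 4]
7. Dia (not a or c), w1   [Dia-rule on 2: fresh world w1, w0Rw1]
8. not (not a or c), w1   [neg-Dia-rule on 3 via w0Rw1]
9. a, w1   [neg-or-rule on 8]
10. not c, w1   [neg-or-rule on 8]
11. not a or c, w2   [Dia-rule on 7: fresh world w2, w1Rw2]
12. c, w2   [or-rule on 11 (branches; this branch)]
Accessibility: w0Rw0, w0Rw1, w1Rw0, w1Rw1, w1Rw2, w2Rw1, w2Rw2
The negation has an open branch (countermodel exists).

Not valid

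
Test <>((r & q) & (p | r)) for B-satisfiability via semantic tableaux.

Satisfiable

1. <>((r & q) & (p | r)), u
2. (r & q) & (p | r), v
3. r & q, v
4. p | r, v
5. r, v
6. q, v
Accessibility: uRu, uRv, vRu, vRv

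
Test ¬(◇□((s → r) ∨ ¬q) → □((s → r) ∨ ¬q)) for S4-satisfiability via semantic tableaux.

1. ¬(◇□((s → r) ∨ ¬q) → □((s → r) ∨ ¬q)), 0
2. ◇□((s → r) ∨ ¬q), 0
3. ¬□((s → r) ∨ ¬q), 0
4. □((s → r) ∨ ¬q), 1
5. (s → r) ∨ ¬q, 1
6. ¬q, 1
7. ¬((s → r) ∨ ¬q), 2
8. ¬(s → r), 2
9. q, 2
10. s, 2
11. ¬r, 2
Accessibility: 0R0, 0R1, 0R2, 1R1, 2R2

Yes, satisfiable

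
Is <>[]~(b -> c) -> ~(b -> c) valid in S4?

Tableau for the negation ~(<>[]~(b -> c) -> ~(b -> c)):
1. ~(<>[]~(b -> c) -> ~(b -> c)), 0
2. <>[]~(b -> c), 0
3. b -> c, 0
4. c, 0
5. []~(b -> c), 1
6. ~(b -> c), 1
7. b, 1
8. ~c, 1
Accessibility: 0R0, 0R1, 1R1
The negation has an open branch (countermodel exists).

No, not valid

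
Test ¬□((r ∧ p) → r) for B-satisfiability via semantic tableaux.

Unsatisfiable

1. ¬□((r ∧ p) → r), u
2. ¬((r ∧ p) → r), v
3. r ∧ p, v
4. ¬r, v
5. r, v
6. p, v
Accessibility: uRu, uRv, vRu, vRv
Branch closes: r and ¬r both at v.
All branches of the tableau close; one closing branch shown above.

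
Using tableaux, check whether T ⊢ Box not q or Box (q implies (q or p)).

Tableau for the negation not (Box not q or Box (q implies (q or p))):
1. not (Box not q or Box (q implies (q or p))), w0
2. not Box not q, w0
3. not Box (q implies (q or p)), w0
4. q, w1
5. not (q implies (q or p)), w2
6. q, w2
7. not (q or p), w2
8. not q, w2
9. not p, w2
Accessibility: w0Rw0, w0Rw1, w0Rw2, w1Rw1, w2Rw2
Branch closes: q and not q both at w2.
Every branch of the negation's tableau closes; the branch above is one of them.

Valid in T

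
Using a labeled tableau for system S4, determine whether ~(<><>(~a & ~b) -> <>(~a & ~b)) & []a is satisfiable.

Unsatisfiable

1. ~(<><>(~a & ~b) -> <>(~a & ~b)) & []a, w0
2. ~(<><>(~a & ~b) -> <>(~a & ~b)), w0   [&-rule on 1]
3. []a, w0   [&-rule on 1]
4. <><>(~a & ~b), w0   [~->-rule on 2]
5. ~<>(~a & ~b), w0   [~->-rule on 2]
6. a, w0   [[]-rule on 3 via w0Rw0]
7. ~(~a & ~b), w0   [~<>-rule on 5 via w0Rw0]
8. b, w0   [~&-rule on 7 (branches; this branch)]
9. <>(~a & ~b), w1   [<>-rule on 4: fresh world w1, w0Rw1]
10. a, w1   [[]-rule on 3 via w0Rw1]
11. ~(~a & ~b), w1   [~<>-rule on 5 via w0Rw1]
12. b, w1   [~&-rule on 11 (branches; this branch)]
13. ~a & ~b, w2   [<>-rule on 9: fresh world w2, w1Rw2]
14. ~a, w2   [&-rule on 13]
15. ~b, w2   [&-rule on 13]
16. a, w2   [[]-rule on 3 via w0Rw2]
Accessibility: w0Rw0, w0Rw1, w0Rw2, w1Rw1, w1Rw2, w2Rw2
Branch closes: a and ~a both at w2.
Every branch closes; the branch above is one of them.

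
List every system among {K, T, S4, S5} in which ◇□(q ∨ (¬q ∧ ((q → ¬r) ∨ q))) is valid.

T, S4, S5

T-tableau for the negation ¬◇□(q ∨ (¬q ∧ ((q → ¬r) ∨ q))):
1. ¬◇□(q ∨ (¬q ∧ ((q → ¬r) ∨ q))), w0
2. ¬□(q ∨ (¬q ∧ ((q → ¬r) ∨ q))), w0
3. ¬(q ∨ (¬q ∧ ((q → ¬r) ∨ q))), w1
4. ¬q, w1
5. ¬(¬q ∧ ((q → ¬r) ∨ q)), w1
6. ¬□(q ∨ (¬q ∧ ((q → ¬r) ∨ q))), w1
7. ¬((q → ¬r) ∨ q), w1
8. ¬(q → ¬r), w1
9. q, w1
10. r, w1
Accessibility: w0Rw0, w0Rw1, w1Rw1
Branch closes: q and ¬q both at w1.
Every branch closes (one shown): valid in T, hence also in S4, S5 (every theorem of T is a theorem of S4 and S5).
K-tableau for the negation ¬◇□(q ∨ (¬q ∧ ((q → ¬r) ∨ q))):
1. ¬◇□(q ∨ (¬q ∧ ((q → ¬r) ∨ q))), w0
Complete open branch: countermodel on a K-frame, so not valid in K.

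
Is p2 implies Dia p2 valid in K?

Tableau for the negation not (p2 implies Dia p2):
1. not (p2 implies Dia p2), u
2. p2, u
3. not Dia p2, u
The negation has an open branch (countermodel exists).

Invalid (countermodel exists)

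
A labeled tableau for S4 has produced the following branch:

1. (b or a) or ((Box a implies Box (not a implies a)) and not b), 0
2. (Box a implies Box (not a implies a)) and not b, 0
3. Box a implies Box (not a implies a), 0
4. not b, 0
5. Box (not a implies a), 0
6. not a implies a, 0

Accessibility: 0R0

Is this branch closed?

Open

There is no literal clash: for every atom and world, at most one sign appears.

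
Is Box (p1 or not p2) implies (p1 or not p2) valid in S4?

Tableau for the negation not (Box (p1 or not p2) implies (p1 or not p2)):
1. not (Box (p1 or not p2) implies (p1 or not p2)), u
2. Box (p1 or not p2), u   [neg-implies-rule on 1]
3. not (p1 or not p2), u   [neg-implies-rule on 1]
4. not p1, u   [neg-or-rule on 3]
5. p2, u   [neg-or-rule on 3]
6. p1 or not p2, u   [Box-rule on 2 via uRu]
7. not p2, u   [or-rule on 6 (branches; this branch)]
Accessibility: uRu
Branch closes: p2 and not p2 both at u.
Every branch of the negation's tableau closes; the branch above is one of them.

Yes, valid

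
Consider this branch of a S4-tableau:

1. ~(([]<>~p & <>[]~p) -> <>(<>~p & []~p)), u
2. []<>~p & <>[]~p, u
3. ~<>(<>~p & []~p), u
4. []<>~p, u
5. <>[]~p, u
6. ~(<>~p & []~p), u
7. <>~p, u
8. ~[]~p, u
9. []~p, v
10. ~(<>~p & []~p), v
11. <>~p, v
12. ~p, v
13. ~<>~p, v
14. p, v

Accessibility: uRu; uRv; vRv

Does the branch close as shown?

Yes, closed

Both p and ~p appear at v.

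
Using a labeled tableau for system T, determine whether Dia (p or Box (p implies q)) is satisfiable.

Satisfiable

1. Dia (p or Box (p implies q)), u
2. p or Box (p implies q), v
3. Box (p implies q), v
4. p implies q, v
5. q, v
Accessibility: uRu, uRv, vRv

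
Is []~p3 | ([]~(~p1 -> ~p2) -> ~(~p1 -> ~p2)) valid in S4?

Tableau for the negation ~([]~p3 | ([]~(~p1 -> ~p2) -> ~(~p1 -> ~p2))):
1. ~([]~p3 | ([]~(~p1 -> ~p2) -> ~(~p1 -> ~p2))), u
2. ~[]~p3, u   [~|-rule on 1]
3. ~([]~(~p1 -> ~p2) -> ~(~p1 -> ~p2)), u   [~|-rule on 1]
4. []~(~p1 -> ~p2), u   [~->-rule on 3]
5. ~p1 -> ~p2, u   [~->-rule on 3]
6. ~(~p1 -> ~p2), u   [[]-rule on 4 via uRu]
7. ~p1, u   [~->-rule on 6]
8. p2, u   [~->-rule on 6]
9. ~p2, u   [->-rule on 5 (branches; this branch)]
Accessibility: uRu
Branch closes: p2 and ~p2 both at u.
Every branch of the negation's tableau closes; the branch above is one of them.

Yes, valid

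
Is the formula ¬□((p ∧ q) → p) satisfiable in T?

1. ¬□((p ∧ q) → p), 0
2. ¬((p ∧ q) → p), 1
3. p ∧ q, 1
4. ¬p, 1
5. p, 1
6. q, 1
Accessibility: 0R0, 0R1, 1R1
Branch closes: p and ¬p both at 1.
All branches of the tableau close; one closing branch shown above.

No, unsatisfiable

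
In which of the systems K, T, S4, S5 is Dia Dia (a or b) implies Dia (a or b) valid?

T-tableau for the negation not (Dia Dia (a or b) implies Dia (a or b)):
1. not (Dia Dia (a or b) implies Dia (a or b)), u
2. Dia Dia (a or b), u   [neg-implies-rule on 1]
3. not Dia (a or b), u   [neg-implies-rule on 1]
4. not (a or b), u   [neg-Dia-rule on 3 via uRu]
5. not a, u   [neg-or-rule on 4]
6. not b, u   [neg-or-rule on 4]
7. Dia (a or b), v   [Dia-rule on 2: fresh world v, uRv]
8. not (a or b), v   [neg-Dia-rule on 3 via uRv]
9. not a, v   [neg-or-rule on 8]
10. not b, v   [neg-or-rule on 8]
11. a or b, w   [Dia-rule on 7: fresh world w, vRw]
12. b, w   [or-rule on 11 (branches; this branch)]
Accessibility: uRu, uRv, vRv, vRw, wRw
Complete open branch: countermodel on a T-frame, so not valid in T, nor in K (the same frame is also a K-frame).
S4-tableau for the negation not (Dia Dia (a or b) implies Dia (a or b)):
1. not (Dia Dia (a or b) implies Dia (a or b)), u
2. Dia Dia (a or b), u   [neg-implies-rule on 1]
3. not Dia (a or b), u   [neg-implies-rule on 1]
4. not (a or b), u   [neg-Dia-rule on 3 via uRu]
5. not a, u   [neg-or-rule on 4]
6. not b, u   [neg-or-rule on 4]
7. Dia (a or b), v   [Dia-rule on 2: fresh world v, uRv]
8. not (a or b), v   [neg-Dia-rule on 3 via uRv]
9. not a, v   [neg-or-rule on 8]
10. not b, v   [neg-or-rule on 8]
11. a or b, w   [Dia-rule on 7: fresh world w, vRw]
12. not (a or b), w   [neg-Dia-rule on 3 via uRw]
13. not a, w   [neg-or-rule on 12]
14. not b, w   [neg-or-rule on 12]
15. b, w   [or-rule on 11 (branches; this branch)]
Accessibility: uRu, uRv, uRw, vRv, vRw, wRw
Branch closes: b and not b both at w.
Every branch closes (one shown): valid in S4, hence also in S5 (every theorem of S4 is a theorem of S5).

S4, S5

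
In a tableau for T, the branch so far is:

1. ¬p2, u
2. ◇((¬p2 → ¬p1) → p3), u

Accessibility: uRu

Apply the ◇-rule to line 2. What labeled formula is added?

a fresh world v with uRv, and (¬p2 → ¬p1) → p3 at v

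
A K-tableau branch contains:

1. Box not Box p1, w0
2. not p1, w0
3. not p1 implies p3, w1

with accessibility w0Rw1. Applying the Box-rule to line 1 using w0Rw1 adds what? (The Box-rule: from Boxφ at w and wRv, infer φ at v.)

not Box p1, w1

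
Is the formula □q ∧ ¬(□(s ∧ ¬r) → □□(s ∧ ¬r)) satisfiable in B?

1. □q ∧ ¬(□(s ∧ ¬r) → □□(s ∧ ¬r)), w0
2. □q, w0
3. ¬(□(s ∧ ¬r) → □□(s ∧ ¬r)), w0
4. □(s ∧ ¬r), w0
5. ¬□□(s ∧ ¬r), w0
6. q, w0
7. s ∧ ¬r, w0
8. s, w0
9. ¬r, w0
10. ¬□(s ∧ ¬r), w1
11. q, w1
12. s ∧ ¬r, w1
13. s, w1
14. ¬r, w1
15. ¬(s ∧ ¬r), w2
16. r, w2
Accessibility: w0Rw0, w0Rw1, w1Rw0, w1Rw1, w1Rw2, w2Rw1, w2Rw2

Satisfiable (open branch found)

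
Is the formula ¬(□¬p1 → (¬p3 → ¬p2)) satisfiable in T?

Satisfiable

1. ¬(□¬p1 → (¬p3 → ¬p2)), u
2. □¬p1, u   [¬→-rule on 1]
3. ¬(¬p3 → ¬p2), u   [¬→-rule on 1]
4. ¬p3, u   [¬→-rule on 3]
5. p2, u   [¬→-rule on 3]
6. ¬p1, u   [□-rule on 2 via uRu]
Accessibility: uRu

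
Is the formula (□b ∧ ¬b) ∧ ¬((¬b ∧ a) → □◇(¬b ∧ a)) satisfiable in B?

Unsatisfiable (every branch closes)

1. (□b ∧ ¬b) ∧ ¬((¬b ∧ a) → □◇(¬b ∧ a)), u
2. □b ∧ ¬b, u
3. ¬((¬b ∧ a) → □◇(¬b ∧ a)), u
4. □b, u
5. ¬b, u
6. ¬b ∧ a, u
7. ¬□◇(¬b ∧ a), u
8. a, u
9. b, u
Accessibility: uRu
Branch closes: b and ¬b both at u.
Every branch closes; the branch above is one of them.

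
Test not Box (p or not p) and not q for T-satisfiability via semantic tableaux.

Unsatisfiable

1. not Box (p or not p) and not q, 0
2. not Box (p or not p), 0
3. not q, 0
4. not (p or not p), 1
5. not p, 1
6. p, 1
Accessibility: 0R0, 0R1, 1R1
Branch closes: p and not p both at 1.
Every branch closes; the branch above is one of them.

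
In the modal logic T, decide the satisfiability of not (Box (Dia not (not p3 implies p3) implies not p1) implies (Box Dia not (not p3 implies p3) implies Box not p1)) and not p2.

Unsatisfiable

1. not (Box (Dia not (not p3 implies p3) implies not p1) implies (Box Dia not (not p3 implies p3) implies Box not p1)) and not p2, 0
2. not (Box (Dia not (not p3 implies p3) implies not p1) implies (Box Dia not (not p3 implies p3) implies Box not p1)), 0   [and-rule on 1]
3. not p2, 0   [and-rule on 1]
4. Box (Dia not (not p3 implies p3) implies not p1), 0   [neg-implies-rule on 2]
5. not (Box Dia not (not p3 implies p3) implies Box not p1), 0   [neg-implies-rule on 2]
6. Box Dia not (not p3 implies p3), 0   [neg-implies-rule on 5]
7. not Box not p1, 0   [neg-implies-rule on 5]
8. Dia not (not p3 implies p3) implies not p1, 0   [Box-rule on 4 via 0R0]
9. Dia not (not p3 implies p3), 0   [Box-rule on 6 via 0R0]
10. not p1, 0   [implies-rule on 8 (branches; this branch)]
11. p1, 1   [neg-Box-rule on 7: fresh world 1, 0R1]
12. Dia not (not p3 implies p3) implies not p1, 1   [Box-rule on 4 via 0R1]
13. Dia not (not p3 implies p3), 1   [Box-rule on 6 via 0R1]
14. not Dia not (not p3 implies p3), 1   [implies-rule on 12 (branches; this branch)]
15. not p3 implies p3, 1   [neg-Dia-rule on 14 via 1R1]
16. p3, 1   [implies-rule on 15 (branches; this branch)]
17. not (not p3 implies p3), 2   [Dia-rule on 9: fresh world 2, 0R2]
18. not p3, 2   [neg-implies-rule on 17]
19. Dia not (not p3 implies p3) implies not p1, 2   [Box-rule on 4 via 0R2]
20. Dia not (not p3 implies p3), 2   [Box-rule on 6 via 0R2]
21. not p1, 2   [implies-rule on 19 (branches; this branch)]
22. not (not p3 implies p3), 3   [Dia-rule on 13: fresh world 3, 1R3]
23. not p3, 3   [neg-implies-rule on 22]
24. not p3 implies p3, 3   [neg-Dia-rule on 14 via 1R3]
25. p3, 3   [implies-rule on 24 (branches; this branch)]
Accessibility: 0R0, 0R1, 0R2, 1R1, 1R3, 2R2, 3R3
Branch closes: p3 and not p3 both at 3.
(One branch shown.) All branches close.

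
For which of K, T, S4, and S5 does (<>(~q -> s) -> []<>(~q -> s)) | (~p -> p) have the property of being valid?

S5-tableau for the negation ~((<>(~q -> s) -> []<>(~q -> s)) | (~p -> p)):
1. ~((<>(~q -> s) -> []<>(~q -> s)) | (~p -> p)), w0
2. ~(<>(~q -> s) -> []<>(~q -> s)), w0
3. ~(~p -> p), w0
4. <>(~q -> s), w0
5. ~[]<>(~q -> s), w0
6. ~p, w0
7. ~q -> s, w1
8. s, w1
9. ~<>(~q -> s), w2
10. ~(~q -> s), w0
11. ~q, w0
12. ~s, w0
13. ~(~q -> s), w1
14. ~q, w1
15. ~s, w1
Accessibility: w0Rw0, w0Rw1, w0Rw2, w1Rw0, w1Rw1, w1Rw2, w2Rw0, w2Rw1, w2Rw2
Branch closes: s and ~s both at w1.
Every branch closes (one shown): valid in S5.
S4-tableau for the negation ~((<>(~q -> s) -> []<>(~q -> s)) | (~p -> p)):
1. ~((<>(~q -> s) -> []<>(~q -> s)) | (~p -> p)), w0
2. ~(<>(~q -> s) -> []<>(~q -> s)), w0
3. ~(~p -> p), w0
4. <>(~q -> s), w0
5. ~[]<>(~q -> s), w0
6. ~p, w0
7. ~q -> s, w1
8. s, w1
9. ~<>(~q -> s), w2
10. ~(~q -> s), w2
11. ~q, w2
12. ~s, w2
Accessibility: w0Rw0, w0Rw1, w0Rw2, w1Rw1, w2Rw2
Complete open branch: countermodel on an S4-frame, so not valid in S4, nor in K, T (the same frame is also a K-frame and a T-frame).

S5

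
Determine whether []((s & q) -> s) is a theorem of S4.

Valid in S4

Tableau for the negation ~[]((s & q) -> s):
1. ~[]((s & q) -> s), u
2. ~((s & q) -> s), v   [~[]-rule on 1: fresh world v, uRv]
3. s & q, v   [~->-rule on 2]
4. ~s, v   [~->-rule on 2]
5. s, v   [&-rule on 3]
6. q, v   [&-rule on 3]
Accessibility: uRu, uRv, vRv
Branch closes: s and ~s both at v.
Every branch of the negation's tableau closes; the branch above is one of them.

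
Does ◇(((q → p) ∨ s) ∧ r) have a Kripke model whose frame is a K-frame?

Satisfiable (open branch found)

1. ◇(((q → p) ∨ s) ∧ r), w0
2. ((q → p) ∨ s) ∧ r, w1   [◇-rule on 1: fresh world w1, w0Rw1]
3. (q → p) ∨ s, w1   [∧-rule on 2]
4. r, w1   [∧-rule on 2]
5. s, w1   [∨-rule on 3 (branches; this branch)]
Accessibility: w0Rw1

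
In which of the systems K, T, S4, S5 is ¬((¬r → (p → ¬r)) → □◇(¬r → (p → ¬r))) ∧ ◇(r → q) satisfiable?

T-tableau for the formula:
1. ¬((¬r → (p → ¬r)) → □◇(¬r → (p → ¬r))) ∧ ◇(r → q), 0
2. ¬((¬r → (p → ¬r)) → □◇(¬r → (p → ¬r))), 0   [∧-rule on 1]
3. ◇(r → q), 0   [∧-rule on 1]
4. ¬r → (p → ¬r), 0   [¬→-rule on 2]
5. ¬□◇(¬r → (p → ¬r)), 0   [¬→-rule on 2]
6. p → ¬r, 0   [→-rule on 4 (branches; this branch)]
7. ¬r, 0   [→-rule on 6 (branches; this branch)]
8. r → q, 1   [◇-rule on 3: fresh world 1, 0R1]
9. q, 1   [→-rule on 8 (branches; this branch)]
10. ¬◇(¬r → (p → ¬r)), 2   [¬□-rule on 5: fresh world 2, 0R2]
11. ¬(¬r → (p → ¬r)), 2   [¬◇-rule on 10 via 2R2]
12. ¬r, 2   [¬→-rule on 11]
13. ¬(p → ¬r), 2   [¬→-rule on 11]
14. p, 2   [¬→-rule on 13]
15. r, 2   [¬→-rule on 13]
Accessibility: 0R0, 0R1, 0R2, 1R1, 2R2
Branch closes: r and ¬r both at 2.
Every branch closes (one shown): unsatisfiable in T, hence also in S4, S5 (every S4/S5-frame is a T-frame).
K-tableau for the formula:
1. ¬((¬r → (p → ¬r)) → □◇(¬r → (p → ¬r))) ∧ ◇(r → q), 0
2. ¬((¬r → (p → ¬r)) → □◇(¬r → (p → ¬r))), 0   [∧-rule on 1]
3. ◇(r → q), 0   [∧-rule on 1]
4. ¬r → (p → ¬r), 0   [¬→-rule on 2]
5. ¬□◇(¬r → (p → ¬r)), 0   [¬→-rule on 2]
6. p → ¬r, 0   [→-rule on 4 (branches; this branch)]
7. ¬r, 0   [→-rule on 6 (branches; this branch)]
8. r → q, 1   [◇-rule on 3: fresh world 1, 0R1]
9. q, 1   [→-rule on 8 (branches; this branch)]
10. ¬◇(¬r → (p → ¬r)), 2   [¬□-rule on 5: fresh world 2, 0R2]
Accessibility: 0R1, 0R2
Complete open branch: satisfiable in K.

K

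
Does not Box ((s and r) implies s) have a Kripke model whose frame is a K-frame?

No, unsatisfiable

1. not Box ((s and r) implies s), w0
2. not ((s and r) implies s), w1   [neg-Box-rule on 1: fresh world w1, w0Rw1]
3. s and r, w1   [neg-implies-rule on 2]
4. not s, w1   [neg-implies-rule on 2]
5. s, w1   [and-rule on 3]
6. r, w1   [and-rule on 3]
Accessibility: w0Rw1
Branch closes: s and not s both at w1.
Every branch closes; the branch above is one of them.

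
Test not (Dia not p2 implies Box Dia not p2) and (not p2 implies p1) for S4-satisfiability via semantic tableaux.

Yes, satisfiable

1. not (Dia not p2 implies Box Dia not p2) and (not p2 implies p1), w0
2. not (Dia not p2 implies Box Dia not p2), w0   [and-rule on 1]
3. not p2 implies p1, w0   [and-rule on 1]
4. Dia not p2, w0   [neg-implies-rule on 2]
5. not Box Dia not p2, w0   [neg-implies-rule on 2]
6. p1, w0   [implies-rule on 3 (branches; this branch)]
7. not p2, w1   [Dia-rule on 4: fresh world w1, w0Rw1]
8. not Dia not p2, w2   [neg-Box-rule on 5: fresh world w2, w0Rw2]
9. p2, w2   [neg-Dia-rule on 8 via w2Rw2]
Accessibility: w0Rw0, w0Rw1, w0Rw2, w1Rw1, w2Rw2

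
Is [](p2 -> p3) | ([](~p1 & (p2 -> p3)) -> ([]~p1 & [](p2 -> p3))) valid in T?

Tableau for the negation ~([](p2 -> p3) | ([](~p1 & (p2 -> p3)) -> ([]~p1 & [](p2 -> p3)))):
1. ~([](p2 -> p3) | ([](~p1 & (p2 -> p3)) -> ([]~p1 & [](p2 -> p3)))), w0
2. ~[](p2 -> p3), w0
3. ~([](~p1 & (p2 -> p3)) -> ([]~p1 & [](p2 -> p3))), w0
4. [](~p1 & (p2 -> p3)), w0
5. ~([]~p1 & [](p2 -> p3)), w0
6. ~p1 & (p2 -> p3), w0
7. ~p1, w0
8. p2 -> p3, w0
9. p3, w0
10. ~(p2 -> p3), w1
11. p2, w1
12. ~p3, w1
13. ~p1 & (p2 -> p3), w1
14. ~p1, w1
15. p2 -> p3, w1
16. p3, w1
Accessibility: w0Rw0, w0Rw1, w1Rw1
Branch closes: p3 and ~p3 both at w1.
Every branch of the negation's tableau closes; the branch above is one of them.

Yes, valid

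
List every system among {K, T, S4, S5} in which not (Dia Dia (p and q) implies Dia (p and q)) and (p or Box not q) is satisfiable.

K, T

T-tableau for the formula:
1. not (Dia Dia (p and q) implies Dia (p and q)) and (p or Box not q), 0
2. not (Dia Dia (p and q) implies Dia (p and q)), 0
3. p or Box not q, 0
4. Dia Dia (p and q), 0
5. not Dia (p and q), 0
6. not (p and q), 0
7. Box not q, 0
8. not q, 0
9. Dia (p and q), 1
10. not (p and q), 1
11. not q, 1
12. p and q, 2
13. p, 2
14. q, 2
Accessibility: 0R0, 0R1, 1R1, 1R2, 2R2
Complete open branch: satisfiable in T, hence also in K (this T-model is also a K-model).
S4-tableau for the formula:
1. not (Dia Dia (p and q) implies Dia (p and q)) and (p or Box not q), 0
2. not (Dia Dia (p and q) implies Dia (p and q)), 0
3. p or Box not q, 0
4. Dia Dia (p and q), 0
5. not Dia (p and q), 0
6. not (p and q), 0
7. Box not q, 0
8. not q, 0
9. Dia (p and q), 1
10. not (p and q), 1
11. not q, 1
12. p and q, 2
13. p, 2
14. q, 2
15. not (p and q), 2
16. not q, 2
Accessibility: 0R0, 0R1, 0R2, 1R1, 1R2, 2R2
Branch closes: q and not q both at 2.
Every branch closes (one shown): unsatisfiable in S4, hence also in S5 (every S5-frame is an S4-frame).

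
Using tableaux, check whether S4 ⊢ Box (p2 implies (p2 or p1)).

Tableau for the negation not Box (p2 implies (p2 or p1)):
1. not Box (p2 implies (p2 or p1)), u
2. not (p2 implies (p2 or p1)), v   [neg-Box-rule on 1: fresh world v, uRv]
3. p2, v   [neg-implies-rule on 2]
4. not (p2 or p1), v   [neg-implies-rule on 2]
5. not p2, v   [neg-or-rule on 4]
6. not p1, v   [neg-or-rule on 4]
Accessibility: uRu, uRv, vRv
Branch closes: p2 and not p2 both at v.
Every branch of the negation's tableau closes; the branch above is one of them.

Yes, valid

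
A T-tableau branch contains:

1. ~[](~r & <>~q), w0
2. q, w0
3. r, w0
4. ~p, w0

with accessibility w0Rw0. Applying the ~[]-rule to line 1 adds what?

a fresh world w1 with w0Rw1, and ~(~r & <>~q) at w1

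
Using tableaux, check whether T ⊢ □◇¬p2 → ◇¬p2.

Tableau for the negation ¬(□◇¬p2 → ◇¬p2):
1. ¬(□◇¬p2 → ◇¬p2), u
2. □◇¬p2, u   [¬→-rule on 1]
3. ¬◇¬p2, u   [¬→-rule on 1]
4. ◇¬p2, u   [□-rule on 2 via uRu]
5. p2, u   [¬◇-rule on 3 via uRu]
6. ¬p2, v   [◇-rule on 4: fresh world v, uRv]
7. ◇¬p2, v   [□-rule on 2 via uRv]
8. p2, v   [¬◇-rule on 3 via uRv]
Accessibility: uRu, uRv, vRv
Branch closes: p2 and ¬p2 both at v.
All branches of the negation close; one closing branch shown above.

Valid in T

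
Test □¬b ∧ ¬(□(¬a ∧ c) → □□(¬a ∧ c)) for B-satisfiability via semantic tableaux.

1. □¬b ∧ ¬(□(¬a ∧ c) → □□(¬a ∧ c)), 0
2. □¬b, 0   [∧-rule on 1]
3. ¬(□(¬a ∧ c) → □□(¬a ∧ c)), 0   [∧-rule on 1]
4. □(¬a ∧ c), 0   [¬→-rule on 3]
5. ¬□□(¬a ∧ c), 0   [¬→-rule on 3]
6. ¬b, 0   [□-rule on 2 via 0R0]
7. ¬a ∧ c, 0   [□-rule on 4 via 0R0]
8. ¬a, 0   [∧-rule on 7]
9. c, 0   [∧-rule on 7]
10. ¬□(¬a ∧ c), 1   [¬□-rule on 5: fresh world 1, 0R1]
11. ¬b, 1   [□-rule on 2 via 0R1]
12. ¬a ∧ c, 1   [□-rule on 4 via 0R1]
13. ¬a, 1   [∧-rule on 12]
14. c, 1   [∧-rule on 12]
15. ¬(¬a ∧ c), 2   [¬□-rule on 10: fresh world 2, 1R2]
16. ¬c, 2   [¬∧-rule on 15 (branches; this branch)]
Accessibility: 0R0, 0R1, 1R0, 1R1, 1R2, 2R1, 2R2

Yes, satisfiable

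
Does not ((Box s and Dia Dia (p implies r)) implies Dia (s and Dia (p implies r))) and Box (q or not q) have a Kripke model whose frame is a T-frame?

1. not ((Box s and Dia Dia (p implies r)) implies Dia (s and Dia (p implies r))) and Box (q or not q), w0
2. not ((Box s and Dia Dia (p implies r)) implies Dia (s and Dia (p implies r))), w0   [and-rule on 1]
3. Box (q or not q), w0   [and-rule on 1]
4. Box s and Dia Dia (p implies r), w0   [neg-implies-rule on 2]
5. not Dia (s and Dia (p implies r)), w0   [neg-implies-rule on 2]
6. Box s, w0   [and-rule on 4]
7. Dia Dia (p implies r), w0   [and-rule on 4]
8. q or not q, w0   [Box-rule on 3 via w0Rw0]
9. not (s and Dia (p implies r)), w0   [neg-Dia-rule on 5 via w0Rw0]
10. s, w0   [Box-rule on 6 via w0Rw0]
11. not q, w0   [or-rule on 8 (branches; this branch)]
12. not Dia (p implies r), w0   [neg-and-rule on 9 (branches; this branch)]
13. not (p implies r), w0   [neg-Dia-rule on 12 via w0Rw0]
14. p, w0   [neg-implies-rule on 13]
15. not r, w0   [neg-implies-rule on 13]
16. Dia (p implies r), w1   [Dia-rule on 7: fresh world w1, w0Rw1]
17. q or not q, w1   [Box-rule on 3 via w0Rw1]
18. not (s and Dia (p implies r)), w1   [neg-Dia-rule on 5 via w0Rw1]
19. s, w1   [Box-rule on 6 via w0Rw1]
20. not (p implies r), w1   [neg-Dia-rule on 12 via w0Rw1]
21. p, w1   [neg-implies-rule on 20]
22. not r, w1   [neg-implies-rule on 20]
23. not q, w1   [or-rule on 17 (branches; this branch)]
24. not Dia (p implies r), w1   [neg-and-rule on 18 (branches; this branch)]
25. p implies r, w2   [Dia-rule on 16: fresh world w2, w1Rw2]
26. not (p implies r), w2   [neg-Dia-rule on 24 via w1Rw2]
27. p, w2   [neg-implies-rule on 26]
28. not r, w2   [neg-implies-rule on 26]
29. r, w2   [implies-rule on 25 (branches; this branch)]
Accessibility: w0Rw0, w0Rw1, w1Rw1, w1Rw2, w2Rw2
Branch closes: r and not r both at w2.
Every branch closes; the branch above is one of them.

Unsatisfiable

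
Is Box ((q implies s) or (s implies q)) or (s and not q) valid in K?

Tableau for the negation not (Box ((q implies s) or (s implies q)) or (s and not q)):
1. not (Box ((q implies s) or (s implies q)) or (s and not q)), w0
2. not Box ((q implies s) or (s implies q)), w0
3. not (s and not q), w0
4. q, w0
5. not ((q implies s) or (s implies q)), w1
6. not (q implies s), w1
7. not (s implies q), w1
8. q, w1
9. not s, w1
10. s, w1
11. not q, w1
Accessibility: w0Rw1
Branch closes: s and not s both at w1.
All branches of the negation close; one closing branch shown above.

Yes, valid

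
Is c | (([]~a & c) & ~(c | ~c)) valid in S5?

Tableau for the negation ~(c | (([]~a & c) & ~(c | ~c))):
1. ~(c | (([]~a & c) & ~(c | ~c))), w0
2. ~c, w0
3. ~(([]~a & c) & ~(c | ~c)), w0
4. c | ~c, w0
Accessibility: w0Rw0
The negation has an open branch (countermodel exists).

No, not valid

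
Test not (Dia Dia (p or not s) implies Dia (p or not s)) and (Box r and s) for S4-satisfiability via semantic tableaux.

1. not (Dia Dia (p or not s) implies Dia (p or not s)) and (Box r and s), u
2. not (Dia Dia (p or not s) implies Dia (p or not s)), u   [and-rule on 1]
3. Box r and s, u   [and-rule on 1]
4. Dia Dia (p or not s), u   [neg-implies-rule on 2]
5. not Dia (p or not s), u   [neg-implies-rule on 2]
6. Box r, u   [and-rule on 3]
7. s, u   [and-rule on 3]
8. not (p or not s), u   [neg-Dia-rule on 5 via uRu]
9. not p, u   [neg-or-rule on 8]
10. r, u   [Box-rule on 6 via uRu]
11. Dia (p or not s), v   [Dia-rule on 4: fresh world v, uRv]
12. not (p or not s), v   [neg-Dia-rule on 5 via uRv]
13. not p, v   [neg-or-rule on 12]
14. s, v   [neg-or-rule on 12]
15. r, v   [Box-rule on 6 via uRv]
16. p or not s, w   [Dia-rule on 11: fresh world w, vRw]
17. not (p or not s), w   [neg-Dia-rule on 5 via uRw]
18. not p, w   [neg-or-rule on 17]
19. s, w   [neg-or-rule on 17]
20. r, w   [Box-rule on 6 via uRw]
21. not s, w   [or-rule on 16 (branches; this branch)]
Accessibility: uRu, uRv, uRw, vRv, vRw, wRw
Branch closes: s and not s both at w.
All branches of the tableau close; one closing branch shown above.

Unsatisfiable (every branch closes)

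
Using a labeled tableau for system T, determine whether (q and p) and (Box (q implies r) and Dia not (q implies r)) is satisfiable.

1. (q and p) and (Box (q implies r) and Dia not (q implies r)), u
2. q and p, u
3. Box (q implies r) and Dia not (q implies r), u
4. q, u
5. p, u
6. Box (q implies r), u
7. Dia not (q implies r), u
8. q implies r, u
9. r, u
10. not (q implies r), v
11. q, v
12. not r, v
13. q implies r, v
14. r, v
Accessibility: uRu, uRv, vRv
Branch closes: r and not r both at v.
Every branch closes; the branch above is one of them.

Unsatisfiable (every branch closes)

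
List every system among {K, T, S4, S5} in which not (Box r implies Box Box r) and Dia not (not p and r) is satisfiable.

T-tableau for the formula:
1. not (Box r implies Box Box r) and Dia not (not p and r), w0
2. not (Box r implies Box Box r), w0
3. Dia not (not p and r), w0
4. Box r, w0
5. not Box Box r, w0
6. r, w0
7. not (not p and r), w1
8. r, w1
9. p, w1
10. not Box r, w2
11. r, w2
12. not r, w3
Accessibility: w0Rw0, w0Rw1, w0Rw2, w1Rw1, w2Rw2, w2Rw3, w3Rw3
Complete open branch: satisfiable in T, hence also in K (this T-model is also a K-model).
S4-tableau for the formula:
1. not (Box r implies Box Box r) and Dia not (not p and r), w0
2. not (Box r implies Box Box r), w0
3. Dia not (not p and r), w0
4. Box r, w0
5. not Box Box r, w0
6. r, w0
7. not (not p and r), w1
8. r, w1
9. p, w1
10. not Box r, w2
11. r, w2
12. not r, w3
13. r, w3
Accessibility: w0Rw0, w0Rw1, w0Rw2, w0Rw3, w1Rw1, w2Rw2, w2Rw3, w3Rw3
Branch closes: r and not r both at w3.
Every branch closes (one shown): unsatisfiable in S4, hence also in S5 (every S5-frame is an S4-frame).

K, T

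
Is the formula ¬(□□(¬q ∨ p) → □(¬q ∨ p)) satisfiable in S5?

No, unsatisfiable

1. ¬(□□(¬q ∨ p) → □(¬q ∨ p)), w0
2. □□(¬q ∨ p), w0
3. ¬□(¬q ∨ p), w0
4. □(¬q ∨ p), w0
5. ¬q ∨ p, w0
6. p, w0
7. ¬(¬q ∨ p), w1
8. q, w1
9. ¬p, w1
10. □(¬q ∨ p), w1
11. ¬q ∨ p, w1
12. p, w1
Accessibility: w0Rw0, w0Rw1, w1Rw0, w1Rw1
Branch closes: p and ¬p both at w1.
Every branch closes; the branch above is one of them.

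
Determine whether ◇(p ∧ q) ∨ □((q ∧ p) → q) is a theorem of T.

Valid in T

Tableau for the negation ¬(◇(p ∧ q) ∨ □((q ∧ p) → q)):
1. ¬(◇(p ∧ q) ∨ □((q ∧ p) → q)), w0
2. ¬◇(p ∧ q), w0
3. ¬□((q ∧ p) → q), w0
4. ¬(p ∧ q), w0
5. ¬q, w0
6. ¬((q ∧ p) → q), w1
7. q ∧ p, w1
8. ¬q, w1
9. q, w1
10. p, w1
Accessibility: w0Rw0, w0Rw1, w1Rw1
Branch closes: q and ¬q both at w1.
Every branch of the negation's tableau closes; the branch above is one of them.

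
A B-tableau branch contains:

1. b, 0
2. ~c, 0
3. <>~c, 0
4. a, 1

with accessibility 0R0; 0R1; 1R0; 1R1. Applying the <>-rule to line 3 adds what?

a fresh world 2 with 0R2, and ~c at 2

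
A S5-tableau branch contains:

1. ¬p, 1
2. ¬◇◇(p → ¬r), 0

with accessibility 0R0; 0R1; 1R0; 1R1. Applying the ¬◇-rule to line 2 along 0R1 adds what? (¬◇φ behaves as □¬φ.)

¬◇φ behaves as □¬φ: propagate the negated body to each accessible world.

¬◇(p → ¬r), 1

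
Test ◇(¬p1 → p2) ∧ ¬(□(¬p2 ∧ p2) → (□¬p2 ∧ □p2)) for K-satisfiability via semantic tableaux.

Unsatisfiable

1. ◇(¬p1 → p2) ∧ ¬(□(¬p2 ∧ p2) → (□¬p2 ∧ □p2)), w0
2. ◇(¬p1 → p2), w0
3. ¬(□(¬p2 ∧ p2) → (□¬p2 ∧ □p2)), w0
4. □(¬p2 ∧ p2), w0
5. ¬(□¬p2 ∧ □p2), w0
6. ¬□p2, w0
7. ¬p1 → p2, w1
8. ¬p2 ∧ p2, w1
9. ¬p2, w1
10. p2, w1
Accessibility: w0Rw1
Branch closes: p2 and ¬p2 both at w1.
Every branch closes; the branch above is one of them.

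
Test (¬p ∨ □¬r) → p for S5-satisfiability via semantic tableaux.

Satisfiable

1. (¬p ∨ □¬r) → p, u
2. p, u
Accessibility: uRu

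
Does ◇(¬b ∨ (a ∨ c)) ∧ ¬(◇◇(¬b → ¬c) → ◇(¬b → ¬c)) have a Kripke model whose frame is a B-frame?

Satisfiable (open branch found)

1. ◇(¬b ∨ (a ∨ c)) ∧ ¬(◇◇(¬b → ¬c) → ◇(¬b → ¬c)), w0
2. ◇(¬b ∨ (a ∨ c)), w0   [∧-rule on 1]
3. ¬(◇◇(¬b → ¬c) → ◇(¬b → ¬c)), w0   [∧-rule on 1]
4. ◇◇(¬b → ¬c), w0   [¬→-rule on 3]
5. ¬◇(¬b → ¬c), w0   [¬→-rule on 3]
6. ¬(¬b → ¬c), w0   [¬◇-rule on 5 via w0Rw0]
7. ¬b, w0   [¬→-rule on 6]
8. c, w0   [¬→-rule on 6]
9. ¬b ∨ (a ∨ c), w1   [◇-rule on 2: fresh world w1, w0Rw1]
10. ¬(¬b → ¬c), w1   [¬◇-rule on 5 via w0Rw1]
11. ¬b, w1   [¬→-rule on 10]
12. c, w1   [¬→-rule on 10]
13. a ∨ c, w1   [∨-rule on 9 (branches; this branch)]
14. ◇(¬b → ¬c), w2   [◇-rule on 4: fresh world w2, w0Rw2]
15. ¬(¬b → ¬c), w2   [¬◇-rule on 5 via w0Rw2]
16. ¬b, w2   [¬→-rule on 15]
17. c, w2   [¬→-rule on 15]
18. ¬b → ¬c, w3   [◇-rule on 14: fresh world w3, w2Rw3]
19. ¬c, w3   [→-rule on 18 (branches; this branch)]
Accessibility: w0Rw0, w0Rw1, w0Rw2, w1Rw0, w1Rw1, w2Rw0, w2Rw2, w2Rw3, w3Rw2, w3Rw3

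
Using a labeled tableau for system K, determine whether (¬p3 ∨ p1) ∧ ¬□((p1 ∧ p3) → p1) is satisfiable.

1. (¬p3 ∨ p1) ∧ ¬□((p1 ∧ p3) → p1), 0
2. ¬p3 ∨ p1, 0   [∧-rule on 1]
3. ¬□((p1 ∧ p3) → p1), 0   [∧-rule on 1]
4. p1, 0   [∨-rule on 2 (branches; this branch)]
5. ¬((p1 ∧ p3) → p1), 1   [¬□-rule on 3: fresh world 1, 0R1]
6. p1 ∧ p3, 1   [¬→-rule on 5]
7. ¬p1, 1   [¬→-rule on 5]
8. p1, 1   [∧-rule on 6]
9. p3, 1   [∧-rule on 6]
Accessibility: 0R1
Branch closes: p1 and ¬p1 both at 1.
Every branch closes; the branch above is one of them.

No, unsatisfiable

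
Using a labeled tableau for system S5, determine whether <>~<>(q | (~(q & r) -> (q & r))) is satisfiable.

1. <>~<>(q | (~(q & r) -> (q & r))), u
2. ~<>(q | (~(q & r) -> (q & r))), v
3. ~(q | (~(q & r) -> (q & r))), u
4. ~q, u
5. ~(~(q & r) -> (q & r)), u
6. ~(q & r), u
7. ~(q | (~(q & r) -> (q & r))), v
8. ~q, v
9. ~(~(q & r) -> (q & r)), v
10. ~(q & r), v
11. ~r, u
12. ~r, v
Accessibility: uRu, uRv, vRu, vRv

Satisfiable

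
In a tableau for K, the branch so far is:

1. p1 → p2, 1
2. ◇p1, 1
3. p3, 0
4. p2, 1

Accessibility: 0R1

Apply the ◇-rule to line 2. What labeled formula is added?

a fresh world 2 with 1R2, and p1 at 2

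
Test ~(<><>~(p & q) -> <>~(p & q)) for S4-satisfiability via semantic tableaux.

No, unsatisfiable

1. ~(<><>~(p & q) -> <>~(p & q)), 0
2. <><>~(p & q), 0
3. ~<>~(p & q), 0
4. p & q, 0
5. p, 0
6. q, 0
7. <>~(p & q), 1
8. p & q, 1
9. p, 1
10. q, 1
11. ~(p & q), 2
12. p & q, 2
13. p, 2
14. q, 2
15. ~q, 2
Accessibility: 0R0, 0R1, 0R2, 1R1, 1R2, 2R2
Branch closes: q and ~q both at 2.
All branches of the tableau close; one closing branch shown above.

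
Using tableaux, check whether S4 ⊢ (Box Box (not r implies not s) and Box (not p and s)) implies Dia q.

Invalid (countermodel exists)

Tableau for the negation not ((Box Box (not r implies not s) and Box (not p and s)) implies Dia q):
1. not ((Box Box (not r implies not s) and Box (not p and s)) implies Dia q), u
2. Box Box (not r implies not s) and Box (not p and s), u
3. not Dia q, u
4. Box Box (not r implies not s), u
5. Box (not p and s), u
6. not q, u
7. Box (not r implies not s), u
8. not p and s, u
9. not p, u
10. s, u
11. not r implies not s, u
12. r, u
Accessibility: uRu
The negation has an open branch (countermodel exists).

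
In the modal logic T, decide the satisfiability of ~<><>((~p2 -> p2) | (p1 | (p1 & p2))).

1. ~<><>((~p2 -> p2) | (p1 | (p1 & p2))), u
2. ~<>((~p2 -> p2) | (p1 | (p1 & p2))), u   [~<>-rule on 1 via uRu]
3. ~((~p2 -> p2) | (p1 | (p1 & p2))), u   [~<>-rule on 2 via uRu]
4. ~(~p2 -> p2), u   [~|-rule on 3]
5. ~(p1 | (p1 & p2)), u   [~|-rule on 3]
6. ~p2, u   [~->-rule on 4]
7. ~p1, u   [~|-rule on 5]
8. ~(p1 & p2), u   [~|-rule on 5]
Accessibility: uRu

Satisfiable (open branch found)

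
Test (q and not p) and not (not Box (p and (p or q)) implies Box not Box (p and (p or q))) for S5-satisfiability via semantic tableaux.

1. (q and not p) and not (not Box (p and (p or q)) implies Box not Box (p and (p or q))), u
2. q and not p, u   [and-rule on 1]
3. not (not Box (p and (p or q)) implies Box not Box (p and (p or q))), u   [and-rule on 1]
4. q, u   [and-rule on 2]
5. not p, u   [and-rule on 2]
6. not Box (p and (p or q)), u   [neg-implies-rule on 3]
7. not Box not Box (p and (p or q)), u   [neg-implies-rule on 3]
8. not (p and (p or q)), v   [neg-Box-rule on 6: fresh world v, uRv]
9. not (p or q), v   [neg-and-rule on 8 (branches; this branch)]
10. not p, v   [neg-or-rule on 9]
11. not q, v   [neg-or-rule on 9]
12. Box (p and (p or q)), w   [neg-Box-rule on 7: fresh world w, uRw]
13. p and (p or q), u   [Box-rule on 12 via wRu]
14. p, u   [and-rule on 13]
15. p or q, u   [and-rule on 13]
Accessibility: uRu, uRv, uRw, vRu, vRv, vRw, wRu, wRv, wRw
Branch closes: p and not p both at u.
Every branch closes; the branch above is one of them.

No, unsatisfiable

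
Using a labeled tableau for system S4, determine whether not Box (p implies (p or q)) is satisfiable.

1. not Box (p implies (p or q)), 0
2. not (p implies (p or q)), 1
3. p, 1
4. not (p or q), 1
5. not p, 1
6. not q, 1
Accessibility: 0R0, 0R1, 1R1
Branch closes: p and not p both at 1.
All branches of the tableau close; one closing branch shown above.

No, unsatisfiable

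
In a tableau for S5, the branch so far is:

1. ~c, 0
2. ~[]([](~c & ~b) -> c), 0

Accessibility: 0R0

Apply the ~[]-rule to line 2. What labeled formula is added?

a fresh world 1 with 0R1, and ~([](~c & ~b) -> c) at 1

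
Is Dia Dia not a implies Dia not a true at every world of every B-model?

Tableau for the negation not (Dia Dia not a implies Dia not a):
1. not (Dia Dia not a implies Dia not a), 0
2. Dia Dia not a, 0
3. not Dia not a, 0
4. a, 0
5. Dia not a, 1
6. a, 1
7. not a, 2
Accessibility: 0R0, 0R1, 1R0, 1R1, 1R2, 2R1, 2R2
The negation has an open branch (countermodel exists).

Not valid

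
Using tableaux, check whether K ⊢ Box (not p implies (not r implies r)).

Tableau for the negation not Box (not p implies (not r implies r)):
1. not Box (not p implies (not r implies r)), w0
2. not (not p implies (not r implies r)), w1   [neg-Box-rule on 1: fresh world w1, w0Rw1]
3. not p, w1   [neg-implies-rule on 2]
4. not (not r implies r), w1   [neg-implies-rule on 2]
5. not r, w1   [neg-implies-rule on 4]
Accessibility: w0Rw1
The negation has an open branch (countermodel exists).

No, not valid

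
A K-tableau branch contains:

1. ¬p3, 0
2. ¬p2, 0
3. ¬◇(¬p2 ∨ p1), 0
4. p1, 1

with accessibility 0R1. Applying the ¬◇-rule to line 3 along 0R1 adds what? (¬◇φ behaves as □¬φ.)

¬◇φ behaves as □¬φ: propagate the negated body to each accessible world.

¬(¬p2 ∨ p1), 1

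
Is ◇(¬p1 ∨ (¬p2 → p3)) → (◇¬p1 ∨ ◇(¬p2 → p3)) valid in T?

Valid

Tableau for the negation ¬(◇(¬p1 ∨ (¬p2 → p3)) → (◇¬p1 ∨ ◇(¬p2 → p3))):
1. ¬(◇(¬p1 ∨ (¬p2 → p3)) → (◇¬p1 ∨ ◇(¬p2 → p3))), u
2. ◇(¬p1 ∨ (¬p2 → p3)), u   [¬→-rule on 1]
3. ¬(◇¬p1 ∨ ◇(¬p2 → p3)), u   [¬→-rule on 1]
4. ¬◇¬p1, u   [¬∨-rule on 3]
5. ¬◇(¬p2 → p3), u   [¬∨-rule on 3]
6. p1, u   [¬◇-rule on 4 via uRu]
7. ¬(¬p2 → p3), u   [¬◇-rule on 5 via uRu]
8. ¬p2, u   [¬→-rule on 7]
9. ¬p3, u   [¬→-rule on 7]
10. ¬p1 ∨ (¬p2 → p3), v   [◇-rule on 2: fresh world v, uRv]
11. p1, v   [¬◇-rule on 4 via uRv]
12. ¬(¬p2 → p3), v   [¬◇-rule on 5 via uRv]
13. ¬p2, v   [¬→-rule on 12]
14. ¬p3, v   [¬→-rule on 12]
15. ¬p2 → p3, v   [∨-rule on 10 (branches; this branch)]
16. p3, v   [→-rule on 15 (branches; this branch)]
Accessibility: uRu, uRv, vRv
Branch closes: p3 and ¬p3 both at v.
Every branch of the negation's tableau closes; the branch above is one of them.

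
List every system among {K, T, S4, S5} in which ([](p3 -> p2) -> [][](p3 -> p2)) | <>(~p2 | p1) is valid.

S4, S5

S4-tableau for the negation ~(([](p3 -> p2) -> [][](p3 -> p2)) | <>(~p2 | p1)):
1. ~(([](p3 -> p2) -> [][](p3 -> p2)) | <>(~p2 | p1)), 0
2. ~([](p3 -> p2) -> [][](p3 -> p2)), 0   [~|-rule on 1]
3. ~<>(~p2 | p1), 0   [~|-rule on 1]
4. [](p3 -> p2), 0   [~->-rule on 2]
5. ~[][](p3 -> p2), 0   [~->-rule on 2]
6. ~(~p2 | p1), 0   [~<>-rule on 3 via 0R0]
7. p2, 0   [~|-rule on 6]
8. ~p1, 0   [~|-rule on 6]
9. p3 -> p2, 0   [[]-rule on 4 via 0R0]
10. ~[](p3 -> p2), 1   [~[]-rule on 5: fresh world 1, 0R1]
11. ~(~p2 | p1), 1   [~<>-rule on 3 via 0R1]
12. p2, 1   [~|-rule on 11]
13. ~p1, 1   [~|-rule on 11]
14. p3 -> p2, 1   [[]-rule on 4 via 0R1]
15. ~(p3 -> p2), 2   [~[]-rule on 10: fresh world 2, 1R2]
16. p3, 2   [~->-rule on 15]
17. ~p2, 2   [~->-rule on 15]
18. ~(~p2 | p1), 2   [~<>-rule on 3 via 0R2]
19. p2, 2   [~|-rule on 18]
20. ~p1, 2   [~|-rule on 18]
Accessibility: 0R0, 0R1, 0R2, 1R1, 1R2, 2R2
Branch closes: p2 and ~p2 both at 2.
Every branch closes (one shown): valid in S4, hence also in S5 (every theorem of S4 is a theorem of S5).
T-tableau for the negation ~(([](p3 -> p2) -> [][](p3 -> p2)) | <>(~p2 | p1)):
1. ~(([](p3 -> p2) -> [][](p3 -> p2)) | <>(~p2 | p1)), 0
2. ~([](p3 -> p2) -> [][](p3 -> p2)), 0   [~|-rule on 1]
3. ~<>(~p2 | p1), 0   [~|-rule on 1]
4. [](p3 -> p2), 0   [~->-rule on 2]
5. ~[][](p3 -> p2), 0   [~->-rule on 2]
6. ~(~p2 | p1), 0   [~<>-rule on 3 via 0R0]
7. p2, 0   [~|-rule on 6]
8. ~p1, 0   [~|-rule on 6]
9. p3 -> p2, 0   [[]-rule on 4 via 0R0]
10. ~[](p3 -> p2), 1   [~[]-rule on 5: fresh world 1, 0R1]
11. ~(~p2 | p1), 1   [~<>-rule on 3 via 0R1]
12. p2, 1   [~|-rule on 11]
13. ~p1, 1   [~|-rule on 11]
14. p3 -> p2, 1   [[]-rule on 4 via 0R1]
15. ~(p3 -> p2), 2   [~[]-rule on 10: fresh world 2, 1R2]
16. p3, 2   [~->-rule on 15]
17. ~p2, 2   [~->-rule on 15]
Accessibility: 0R0, 0R1, 1R1, 1R2, 2R2
Complete open branch: countermodel on a T-frame, so not valid in T, nor in K (the same frame is also a K-frame).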